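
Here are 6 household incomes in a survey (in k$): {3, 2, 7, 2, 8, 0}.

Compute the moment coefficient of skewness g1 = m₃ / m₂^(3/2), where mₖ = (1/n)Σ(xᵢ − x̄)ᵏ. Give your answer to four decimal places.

x̄ = (3 + 2 + 7 + 2 + 8 + 0) / 6 = 3.6667
deviations (xᵢ − x̄): -0.6667, -1.6667, 3.3333, -1.6667, 4.3333, -3.6667
Σ(xᵢ − x̄)² = 49.3333 ⇒ m₂ = 49.3333/6 = 8.22222
Σ(xᵢ − x̄)³ = 59.5556 ⇒ m₃ = 59.5556/6 = 9.92593
m₂^(3/2) = 8.22222^(1.5) = 23.57674
g1 = m₃ / m₂^(3/2) = 9.92593 / 23.57674 ≈ 0.4210

0.4210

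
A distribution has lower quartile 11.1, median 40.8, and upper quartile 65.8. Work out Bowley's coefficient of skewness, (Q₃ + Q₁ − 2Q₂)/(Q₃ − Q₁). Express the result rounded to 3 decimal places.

numerator: Q₃ + Q₁ − 2Q₂ = 65.8 + 11.1 − 2×40.8 = -4.7000
denominator: Q₃ − Q₁ = 65.8 − 11.1 = 54.7000
Bowley skewness = -4.7000 / 54.7000 ≈ -0.086

-0.086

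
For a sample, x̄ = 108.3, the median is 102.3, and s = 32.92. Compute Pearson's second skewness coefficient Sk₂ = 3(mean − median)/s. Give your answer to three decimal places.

0.547

Sk₂ = 3(108.3 − 102.3) / 32.92 = 3 × 6.0000 / 32.92
    = 18.0000 / 32.92 ≈ 0.547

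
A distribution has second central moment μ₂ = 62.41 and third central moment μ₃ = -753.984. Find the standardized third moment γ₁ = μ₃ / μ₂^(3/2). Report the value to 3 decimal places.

-1.529

σ = √μ₂ = √62.41 = 7.90000
σ³ = μ₂^(3/2) = 493.03900
γ₁ = μ₃/σ³ = -753.984 / 493.03900 ≈ -1.529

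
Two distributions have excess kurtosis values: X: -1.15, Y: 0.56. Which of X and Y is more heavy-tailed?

Higher excess kurtosis ⇒ heavier tails relative to the normal distribution.
-1.15 vs 0.56: the larger is 0.56, so Y has heavier tails. (Y is leptokurtic — heavier-than-normal tails; the other is platykurtic.)

Y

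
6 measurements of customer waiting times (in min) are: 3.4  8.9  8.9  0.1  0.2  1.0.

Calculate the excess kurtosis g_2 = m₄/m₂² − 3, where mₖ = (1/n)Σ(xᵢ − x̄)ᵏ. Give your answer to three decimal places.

-1.561

x̄ = 3.7500
Σ(xᵢ − x̄)² = 86.6550 ⇒ m₂ = 14.44250
Σ(xᵢ − x̄)⁴ = 1800.4044 ⇒ m₄ = 300.06741
m₂² = 208.58581
g_2 = m₄/m₂² − 3 = 1.43858 − 3 ≈ -1.561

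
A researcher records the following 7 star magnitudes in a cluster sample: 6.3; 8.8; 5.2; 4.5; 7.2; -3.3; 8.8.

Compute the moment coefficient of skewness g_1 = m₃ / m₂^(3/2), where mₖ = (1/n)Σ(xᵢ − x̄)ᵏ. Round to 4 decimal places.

-1.4049

x̄ = (6.3 + 8.8 + 5.2 + 4.5 + 7.2 - 3.3 + 8.8) / 7 = 5.3571
deviations (xᵢ − x̄): 0.9429, 3.4429, -0.1571, -0.8571, 1.8429, -8.6571, 3.4429
Σ(xᵢ − x̄)² = 103.6971 ⇒ m₂ = 103.6971/7 = 14.81388
Σ(xᵢ − x̄)³ = -560.7380 ⇒ m₃ = -560.7380/7 = -80.10542
m₂^(3/2) = 14.81388^(1.5) = 57.01684
g_1 = m₃ / m₂^(3/2) = -80.10542 / 57.01684 ≈ -1.4049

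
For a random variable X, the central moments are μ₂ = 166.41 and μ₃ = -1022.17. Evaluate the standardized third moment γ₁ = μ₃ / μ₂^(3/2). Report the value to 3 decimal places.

σ = √μ₂ = √166.41 = 12.90000
σ³ = μ₂^(3/2) = 2146.68900
γ₁ = μ₃/σ³ = -1022.17 / 2146.68900 ≈ -0.476

-0.476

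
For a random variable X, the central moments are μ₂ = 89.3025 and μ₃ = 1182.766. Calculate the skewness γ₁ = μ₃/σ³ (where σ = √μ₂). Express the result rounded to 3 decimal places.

σ = √μ₂ = √89.3025 = 9.45000
σ³ = μ₂^(3/2) = 843.90862
γ₁ = μ₃/σ³ = 1182.766 / 843.90862 ≈ 1.402

1.402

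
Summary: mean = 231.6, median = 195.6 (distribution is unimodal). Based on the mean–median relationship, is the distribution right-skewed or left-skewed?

mean − median = 231.6 − 195.6 = 36.0
mean > median ⇒ the longer tail is on the right ⇒ right-skewed (positively skewed).

right-skewed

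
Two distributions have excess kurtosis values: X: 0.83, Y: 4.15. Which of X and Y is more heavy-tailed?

Y

Higher excess kurtosis ⇒ heavier tails relative to the normal distribution.
0.83 vs 4.15: the larger is 4.15, so Y has heavier tails.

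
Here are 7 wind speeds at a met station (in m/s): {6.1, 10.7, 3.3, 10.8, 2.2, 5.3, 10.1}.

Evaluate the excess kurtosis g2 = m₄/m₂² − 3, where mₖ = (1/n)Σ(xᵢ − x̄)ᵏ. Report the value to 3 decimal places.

x̄ = 6.9286
Σ(xᵢ − x̄)² = 78.1343 ⇒ m₂ = 11.16204
Σ(xᵢ − x̄)⁴ = 1208.9198 ⇒ m₄ = 172.70283
m₂² = 124.59116
g2 = m₄/m₂² − 3 = 1.38616 − 3 ≈ -1.614

-1.614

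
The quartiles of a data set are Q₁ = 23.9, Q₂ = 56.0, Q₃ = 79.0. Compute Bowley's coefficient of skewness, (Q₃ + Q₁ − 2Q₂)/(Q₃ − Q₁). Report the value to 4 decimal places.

-0.1652

numerator: Q₃ + Q₁ − 2Q₂ = 79.0 + 23.9 − 2×56.0 = -9.1000
denominator: Q₃ − Q₁ = 79.0 − 23.9 = 55.1000
Bowley skewness = -9.1000 / 55.1000 ≈ -0.1652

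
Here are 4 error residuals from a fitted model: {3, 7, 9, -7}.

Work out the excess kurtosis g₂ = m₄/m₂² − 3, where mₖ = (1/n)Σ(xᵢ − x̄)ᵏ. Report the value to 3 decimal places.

-1.000

x̄ = 3.0000
Σ(xᵢ − x̄)² = 152.0000 ⇒ m₂ = 38.00000
Σ(xᵢ − x̄)⁴ = 11552.0000 ⇒ m₄ = 2888.00000
m₂² = 1444.00000
g₂ = m₄/m₂² − 3 = 2.00000 − 3 ≈ -1.000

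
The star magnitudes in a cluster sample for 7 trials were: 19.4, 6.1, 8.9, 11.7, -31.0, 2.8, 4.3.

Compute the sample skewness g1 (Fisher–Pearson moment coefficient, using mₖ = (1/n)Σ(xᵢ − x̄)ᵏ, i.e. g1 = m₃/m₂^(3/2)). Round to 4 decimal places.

-1.5135

x̄ = (19.4 + 6.1 + 8.9 + 11.7 - 31.0 + 2.8 + 4.3) / 7 = 3.1714
deviations (xᵢ − x̄): 16.2286, 2.9286, 5.7286, 8.5286, -34.1714, -0.3714, 1.1286
Σ(xᵢ − x̄)² = 1546.5943 ⇒ m₂ = 1546.5943/7 = 220.94204
Σ(xᵢ − x̄)³ = -34792.6206 ⇒ m₃ = -34792.6206/7 = -4970.37437
m₂^(3/2) = 220.94204^(1.5) = 3284.10884
g1 = m₃ / m₂^(3/2) = -4970.37437 / 3284.10884 ≈ -1.5135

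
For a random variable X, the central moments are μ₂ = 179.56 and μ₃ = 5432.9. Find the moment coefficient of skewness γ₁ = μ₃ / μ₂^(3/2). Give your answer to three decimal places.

2.258

σ = √μ₂ = √179.56 = 13.40000
σ³ = μ₂^(3/2) = 2406.10400
γ₁ = μ₃/σ³ = 5432.9 / 2406.10400 ≈ 2.258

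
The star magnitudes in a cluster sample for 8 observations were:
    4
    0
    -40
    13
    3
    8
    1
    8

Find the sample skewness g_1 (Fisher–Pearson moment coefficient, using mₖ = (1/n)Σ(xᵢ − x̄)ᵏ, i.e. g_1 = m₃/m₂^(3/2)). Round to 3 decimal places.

-1.965

x̄ = (4 + 0 - 40 + 13 + 3 + 8 + 1 + 8) / 8 = -0.3750
deviations (xᵢ − x̄): 4.3750, 0.3750, -39.6250, 13.3750, 3.3750, 8.3750, 1.3750, 8.3750
Σ(xᵢ − x̄)² = 1921.8750 ⇒ m₂ = 1921.8750/8 = 240.23438
Σ(xᵢ − x̄)³ = -58524.4688 ⇒ m₃ = -58524.4688/8 = -7315.55859
m₂^(3/2) = 240.23438^(1.5) = 3723.51172
g_1 = m₃ / m₂^(3/2) = -7315.55859 / 3723.51172 ≈ -1.965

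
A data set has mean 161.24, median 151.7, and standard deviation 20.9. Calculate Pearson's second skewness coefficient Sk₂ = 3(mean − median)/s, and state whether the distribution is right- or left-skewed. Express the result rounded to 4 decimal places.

1.3694, right-skewed

Sk₂ = 3(161.24 − 151.7) / 20.9 = 3 × 9.5400 / 20.9
    = 28.6200 / 20.9 ≈ 1.3694
Sk₂ > 0 ⇒ mean > median ⇒ right-skewed (positive skew).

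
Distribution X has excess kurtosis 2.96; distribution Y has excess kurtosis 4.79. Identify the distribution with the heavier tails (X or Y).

Higher excess kurtosis ⇒ heavier tails relative to the normal distribution.
2.96 vs 4.79: the larger is 4.79, so Y has heavier tails.

Y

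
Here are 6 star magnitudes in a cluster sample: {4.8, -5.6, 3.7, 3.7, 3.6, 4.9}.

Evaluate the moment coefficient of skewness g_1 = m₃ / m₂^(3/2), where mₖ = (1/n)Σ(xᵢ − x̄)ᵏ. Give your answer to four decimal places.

-1.7038

x̄ = (4.8 - 5.6 + 3.7 + 3.7 + 3.6 + 4.9) / 6 = 2.5167
deviations (xᵢ − x̄): 2.2833, -8.1167, 1.1833, 1.1833, 1.0833, 2.3833
Σ(xᵢ − x̄)² = 80.7483 ⇒ m₂ = 80.7483/6 = 13.45806
Σ(xᵢ − x̄)³ = -504.7004 ⇒ m₃ = -504.7004/6 = -84.11674
m₂^(3/2) = 13.45806^(1.5) = 49.37118
g_1 = m₃ / m₂^(3/2) = -84.11674 / 49.37118 ≈ -1.7038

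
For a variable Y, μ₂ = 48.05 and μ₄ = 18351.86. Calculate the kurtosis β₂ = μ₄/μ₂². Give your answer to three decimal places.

μ₂² = 48.05² = 2308.80250
μ₄/μ₂² = 18351.86 / 2308.80250 = 7.94865
β₂ ≈ 7.949

7.949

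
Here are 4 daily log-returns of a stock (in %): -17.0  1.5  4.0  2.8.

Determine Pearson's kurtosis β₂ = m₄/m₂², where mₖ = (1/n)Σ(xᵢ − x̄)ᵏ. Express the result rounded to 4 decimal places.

2.3053

x̄ = -2.1750
Σ(xᵢ − x̄)² = 296.1675 ⇒ m₂ = 74.04187
Σ(xᵢ − x̄)⁴ = 50552.4630 ⇒ m₄ = 12638.11576
m₂² = 5482.19925
β₂ = m₄/m₂² = 12638.11576 / 5482.19925 ≈ 2.3053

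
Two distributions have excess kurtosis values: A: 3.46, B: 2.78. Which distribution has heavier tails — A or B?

Higher excess kurtosis ⇒ heavier tails relative to the normal distribution.
3.46 vs 2.78: the larger is 3.46, so A has heavier tails.

A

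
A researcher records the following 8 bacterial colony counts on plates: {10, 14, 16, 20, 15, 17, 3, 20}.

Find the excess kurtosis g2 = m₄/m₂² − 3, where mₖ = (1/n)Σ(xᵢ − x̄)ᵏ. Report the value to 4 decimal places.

0.1145

x̄ = 14.3750
Σ(xᵢ − x̄)² = 221.8750 ⇒ m₂ = 27.73438
Σ(xᵢ − x̄)⁴ = 19165.1816 ⇒ m₄ = 2395.64771
m₂² = 769.19556
g2 = m₄/m₂² − 3 = 3.11448 − 3 ≈ 0.1145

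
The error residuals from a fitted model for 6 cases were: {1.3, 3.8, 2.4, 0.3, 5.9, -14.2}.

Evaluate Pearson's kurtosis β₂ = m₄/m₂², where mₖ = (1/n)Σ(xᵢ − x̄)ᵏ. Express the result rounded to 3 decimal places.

x̄ = -0.0833
Σ(xᵢ − x̄)² = 258.3883 ⇒ m₂ = 43.06472
Σ(xᵢ − x̄)⁴ = 41263.4185 ⇒ m₄ = 6877.23641
m₂² = 1854.57030
β₂ = m₄/m₂² = 6877.23641 / 1854.57030 ≈ 3.708

3.708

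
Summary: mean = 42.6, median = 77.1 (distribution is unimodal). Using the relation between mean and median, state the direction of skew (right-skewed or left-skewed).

left-skewed

mean − median = 42.6 − 77.1 = -34.5
mean < median ⇒ the longer tail is on the left ⇒ left-skewed (negatively skewed).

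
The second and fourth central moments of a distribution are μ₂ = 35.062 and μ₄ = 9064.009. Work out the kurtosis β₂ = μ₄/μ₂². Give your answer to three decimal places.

μ₂² = 35.062² = 1229.34384
μ₄/μ₂² = 9064.009 / 1229.34384 = 7.37305
β₂ ≈ 7.373

7.373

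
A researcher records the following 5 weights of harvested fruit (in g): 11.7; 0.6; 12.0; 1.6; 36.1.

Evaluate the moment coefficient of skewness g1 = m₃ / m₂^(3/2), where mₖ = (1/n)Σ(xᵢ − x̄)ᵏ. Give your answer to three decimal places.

0.994

x̄ = (11.7 + 0.6 + 12.0 + 1.6 + 36.1) / 5 = 12.4000
deviations (xᵢ − x̄): -0.7000, -11.8000, -0.4000, -10.8000, 23.7000
Σ(xᵢ − x̄)² = 818.2200 ⇒ m₂ = 818.2200/5 = 163.64400
Σ(xᵢ − x̄)³ = 10408.9020 ⇒ m₃ = 10408.9020/5 = 2081.78040
m₂^(3/2) = 163.64400^(1.5) = 2093.38993
g1 = m₃ / m₂^(3/2) = 2081.78040 / 2093.38993 ≈ 0.994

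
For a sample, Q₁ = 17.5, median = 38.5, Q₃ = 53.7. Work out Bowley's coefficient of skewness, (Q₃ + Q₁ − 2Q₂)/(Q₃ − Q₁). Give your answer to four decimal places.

-0.1602

numerator: Q₃ + Q₁ − 2Q₂ = 53.7 + 17.5 − 2×38.5 = -5.8000
denominator: Q₃ − Q₁ = 53.7 − 17.5 = 36.2000
Bowley skewness = -5.8000 / 36.2000 ≈ -0.1602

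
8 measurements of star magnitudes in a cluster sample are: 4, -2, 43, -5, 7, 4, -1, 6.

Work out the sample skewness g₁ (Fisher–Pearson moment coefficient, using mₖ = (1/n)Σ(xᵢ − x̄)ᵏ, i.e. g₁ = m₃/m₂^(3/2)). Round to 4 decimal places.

1.9211

x̄ = (4 - 2 + 43 - 5 + 7 + 4 - 1 + 6) / 8 = 7.0000
deviations (xᵢ − x̄): -3.0000, -9.0000, 36.0000, -12.0000, 0.0000, -3.0000, -8.0000, -1.0000
Σ(xᵢ − x̄)² = 1604.0000 ⇒ m₂ = 1604.0000/8 = 200.50000
Σ(xᵢ − x̄)³ = 43632.0000 ⇒ m₃ = 43632.0000/8 = 5454.00000
m₂^(3/2) = 200.50000^(1.5) = 2839.04035
g₁ = m₃ / m₂^(3/2) = 5454.00000 / 2839.04035 ≈ 1.9211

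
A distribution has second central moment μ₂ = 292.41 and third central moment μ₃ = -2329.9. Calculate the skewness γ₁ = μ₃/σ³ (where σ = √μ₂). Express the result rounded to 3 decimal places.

-0.466

σ = √μ₂ = √292.41 = 17.10000
σ³ = μ₂^(3/2) = 5000.21100
γ₁ = μ₃/σ³ = -2329.9 / 5000.21100 ≈ -0.466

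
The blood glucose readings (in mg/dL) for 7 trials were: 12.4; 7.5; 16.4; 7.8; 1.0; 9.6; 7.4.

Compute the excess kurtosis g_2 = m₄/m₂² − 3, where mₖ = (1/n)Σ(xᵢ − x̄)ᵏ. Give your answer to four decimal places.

-0.3013

x̄ = 8.8714
Σ(xᵢ − x̄)² = 136.8143 ⇒ m₂ = 19.54490
Σ(xᵢ − x̄)⁴ = 7216.3663 ⇒ m₄ = 1030.90947
m₂² = 382.00304
g_2 = m₄/m₂² − 3 = 2.69869 − 3 ≈ -0.3013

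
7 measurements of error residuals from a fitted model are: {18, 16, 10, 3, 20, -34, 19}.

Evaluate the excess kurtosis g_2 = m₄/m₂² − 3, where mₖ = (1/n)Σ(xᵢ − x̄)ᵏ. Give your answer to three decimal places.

x̄ = 7.4286
Σ(xᵢ − x̄)² = 2219.7143 ⇒ m₂ = 317.10204
Σ(xᵢ − x̄)⁴ = 3006997.6385 ⇒ m₄ = 429571.09121
m₂² = 100553.70429
g_2 = m₄/m₂² − 3 = 4.27206 − 3 ≈ 1.272

1.272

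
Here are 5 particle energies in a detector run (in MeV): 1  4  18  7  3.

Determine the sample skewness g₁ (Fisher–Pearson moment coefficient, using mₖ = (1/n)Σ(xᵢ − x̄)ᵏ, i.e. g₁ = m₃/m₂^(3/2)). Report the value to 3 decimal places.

1.138

x̄ = (1 + 4 + 18 + 7 + 3) / 5 = 6.6000
deviations (xᵢ − x̄): -5.6000, -2.6000, 11.4000, 0.4000, -3.6000
Σ(xᵢ − x̄)² = 181.2000 ⇒ m₂ = 181.2000/5 = 36.24000
Σ(xᵢ − x̄)³ = 1241.7600 ⇒ m₃ = 1241.7600/5 = 248.35200
m₂^(3/2) = 36.24000^(1.5) = 218.16360
g₁ = m₃ / m₂^(3/2) = 248.35200 / 218.16360 ≈ 1.138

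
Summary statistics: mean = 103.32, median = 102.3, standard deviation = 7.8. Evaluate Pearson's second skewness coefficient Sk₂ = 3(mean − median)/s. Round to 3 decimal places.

0.392

Sk₂ = 3(103.32 − 102.3) / 7.8 = 3 × 1.0200 / 7.8
    = 3.0600 / 7.8 ≈ 0.392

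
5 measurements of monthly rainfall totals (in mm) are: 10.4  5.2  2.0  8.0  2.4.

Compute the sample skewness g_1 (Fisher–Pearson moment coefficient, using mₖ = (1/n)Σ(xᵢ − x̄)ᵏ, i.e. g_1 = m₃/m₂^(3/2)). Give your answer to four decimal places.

x̄ = (10.4 + 5.2 + 2.0 + 8.0 + 2.4) / 5 = 5.6000
deviations (xᵢ − x̄): 4.8000, -0.4000, -3.6000, 2.4000, -3.2000
Σ(xᵢ − x̄)² = 52.1600 ⇒ m₂ = 52.1600/5 = 10.43200
Σ(xᵢ − x̄)³ = 44.9280 ⇒ m₃ = 44.9280/5 = 8.98560
m₂^(3/2) = 10.43200^(1.5) = 33.69391
g_1 = m₃ / m₂^(3/2) = 8.98560 / 33.69391 ≈ 0.2667

0.2667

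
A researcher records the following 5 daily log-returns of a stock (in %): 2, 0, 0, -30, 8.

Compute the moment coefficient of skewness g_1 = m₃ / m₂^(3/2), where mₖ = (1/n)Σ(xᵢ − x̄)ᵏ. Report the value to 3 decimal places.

x̄ = (2 + 0 + 0 - 30 + 8) / 5 = -4.0000
deviations (xᵢ − x̄): 6.0000, 4.0000, 4.0000, -26.0000, 12.0000
Σ(xᵢ − x̄)² = 888.0000 ⇒ m₂ = 888.0000/5 = 177.60000
Σ(xᵢ − x̄)³ = -15504.0000 ⇒ m₃ = -15504.0000/5 = -3100.80000
m₂^(3/2) = 177.60000^(1.5) = 2366.81570
g_1 = m₃ / m₂^(3/2) = -3100.80000 / 2366.81570 ≈ -1.310

-1.310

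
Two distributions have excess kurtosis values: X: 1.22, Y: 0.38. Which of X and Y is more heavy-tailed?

X

Higher excess kurtosis ⇒ heavier tails relative to the normal distribution.
1.22 vs 0.38: the larger is 1.22, so X has heavier tails.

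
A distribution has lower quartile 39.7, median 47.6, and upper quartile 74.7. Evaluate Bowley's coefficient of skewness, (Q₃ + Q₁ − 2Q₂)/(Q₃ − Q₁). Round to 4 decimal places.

numerator: Q₃ + Q₁ − 2Q₂ = 74.7 + 39.7 − 2×47.6 = 19.2000
denominator: Q₃ − Q₁ = 74.7 − 39.7 = 35.0000
Bowley skewness = 19.2000 / 35.0000 ≈ 0.5486

0.5486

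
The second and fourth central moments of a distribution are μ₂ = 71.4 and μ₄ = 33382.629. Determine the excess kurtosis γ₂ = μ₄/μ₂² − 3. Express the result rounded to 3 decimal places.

μ₂² = 71.4² = 5097.96000
μ₄/μ₂² = 33382.629 / 5097.96000 = 6.54823
γ₂ = 6.54823 − 3 ≈ 3.548

3.548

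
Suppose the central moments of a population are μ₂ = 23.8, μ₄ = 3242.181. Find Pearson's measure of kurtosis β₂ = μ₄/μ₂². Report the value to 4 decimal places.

μ₂² = 23.8² = 566.44000
μ₄/μ₂² = 3242.181 / 566.44000 = 5.72379
β₂ ≈ 5.7238

5.7238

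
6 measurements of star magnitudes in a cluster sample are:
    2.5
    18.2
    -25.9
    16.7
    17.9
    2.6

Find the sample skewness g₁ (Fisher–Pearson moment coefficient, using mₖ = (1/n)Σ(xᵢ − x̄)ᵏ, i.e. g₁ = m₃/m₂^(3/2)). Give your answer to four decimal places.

x̄ = (2.5 + 18.2 - 25.9 + 16.7 + 17.9 + 2.6) / 6 = 5.3333
deviations (xᵢ − x̄): -2.8333, 12.8667, -31.2333, 11.3667, 12.5667, -2.7333
Σ(xᵢ − x̄)² = 1443.6933 ⇒ m₂ = 1443.6933/6 = 240.61556
Σ(xᵢ − x̄)³ = -24928.7236 ⇒ m₃ = -24928.7236/6 = -4154.78726
m₂^(3/2) = 240.61556^(1.5) = 3732.37740
g₁ = m₃ / m₂^(3/2) = -4154.78726 / 3732.37740 ≈ -1.1132

-1.1132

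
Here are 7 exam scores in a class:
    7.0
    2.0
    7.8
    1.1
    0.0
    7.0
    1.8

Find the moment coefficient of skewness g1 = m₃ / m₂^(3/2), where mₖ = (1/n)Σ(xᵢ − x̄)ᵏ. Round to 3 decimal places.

x̄ = (7.0 + 2.0 + 7.8 + 1.1 + 0.0 + 7.0 + 1.8) / 7 = 3.8143
deviations (xᵢ − x̄): 3.1857, -1.8143, 3.9857, -2.7143, -3.8143, 3.1857, -2.0143
Σ(xᵢ − x̄)² = 65.4486 ⇒ m₂ = 65.4486/7 = 9.34980
Σ(xᵢ − x̄)³ = 38.3440 ⇒ m₃ = 38.3440/7 = 5.47772
m₂^(3/2) = 9.34980^(1.5) = 28.58928
g1 = m₃ / m₂^(3/2) = 5.47772 / 28.58928 ≈ 0.192

0.192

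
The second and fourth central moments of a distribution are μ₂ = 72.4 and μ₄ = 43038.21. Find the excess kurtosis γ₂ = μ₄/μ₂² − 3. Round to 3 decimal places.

5.211

μ₂² = 72.4² = 5241.76000
μ₄/μ₂² = 43038.21 / 5241.76000 = 8.21064
γ₂ = 8.21064 − 3 ≈ 5.211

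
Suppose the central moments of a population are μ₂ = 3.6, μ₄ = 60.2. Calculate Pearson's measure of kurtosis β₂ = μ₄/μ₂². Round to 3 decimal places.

μ₂² = 3.6² = 12.96000
μ₄/μ₂² = 60.2 / 12.96000 = 4.64506
β₂ ≈ 4.645

4.645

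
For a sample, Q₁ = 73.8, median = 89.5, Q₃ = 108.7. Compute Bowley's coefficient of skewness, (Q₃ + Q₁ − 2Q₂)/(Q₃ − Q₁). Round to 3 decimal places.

0.100

numerator: Q₃ + Q₁ − 2Q₂ = 108.7 + 73.8 − 2×89.5 = 3.5000
denominator: Q₃ − Q₁ = 108.7 − 73.8 = 34.9000
Bowley skewness = 3.5000 / 34.9000 ≈ 0.100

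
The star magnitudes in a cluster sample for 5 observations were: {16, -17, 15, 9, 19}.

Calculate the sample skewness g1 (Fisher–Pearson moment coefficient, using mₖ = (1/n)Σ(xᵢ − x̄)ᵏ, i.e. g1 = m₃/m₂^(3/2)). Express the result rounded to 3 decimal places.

x̄ = (16 - 17 + 15 + 9 + 19) / 5 = 8.4000
deviations (xᵢ − x̄): 7.6000, -25.4000, 6.6000, 0.6000, 10.6000
Σ(xᵢ − x̄)² = 859.2000 ⇒ m₂ = 859.2000/5 = 171.84000
Σ(xᵢ − x̄)³ = -14469.3600 ⇒ m₃ = -14469.3600/5 = -2893.87200
m₂^(3/2) = 171.84000^(1.5) = 2252.61201
g1 = m₃ / m₂^(3/2) = -2893.87200 / 2252.61201 ≈ -1.285

-1.285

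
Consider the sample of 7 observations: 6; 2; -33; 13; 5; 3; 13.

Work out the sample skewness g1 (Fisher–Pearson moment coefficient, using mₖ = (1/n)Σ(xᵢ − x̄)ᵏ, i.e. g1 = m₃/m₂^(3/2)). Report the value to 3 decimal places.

-1.700

x̄ = (6 + 2 - 33 + 13 + 5 + 3 + 13) / 7 = 1.2857
deviations (xᵢ − x̄): 4.7143, 0.7143, -34.2857, 11.7143, 3.7143, 1.7143, 11.7143
Σ(xᵢ − x̄)² = 1489.4286 ⇒ m₂ = 1489.4286/7 = 212.77551
Σ(xᵢ − x̄)³ = -36926.8163 ⇒ m₃ = -36926.8163/7 = -5275.25948
m₂^(3/2) = 212.77551^(1.5) = 3103.71947
g1 = m₃ / m₂^(3/2) = -5275.25948 / 3103.71947 ≈ -1.700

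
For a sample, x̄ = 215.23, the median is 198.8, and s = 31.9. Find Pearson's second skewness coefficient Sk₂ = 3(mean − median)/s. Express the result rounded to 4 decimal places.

Sk₂ = 3(215.23 − 198.8) / 31.9 = 3 × 16.4300 / 31.9
    = 49.2900 / 31.9 ≈ 1.5451

1.5451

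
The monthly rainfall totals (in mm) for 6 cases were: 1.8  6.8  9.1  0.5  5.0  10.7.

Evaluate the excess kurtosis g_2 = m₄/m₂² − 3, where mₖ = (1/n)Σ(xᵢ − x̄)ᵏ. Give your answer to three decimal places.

x̄ = 5.6500
Σ(xᵢ − x̄)² = 80.4950 ⇒ m₂ = 13.41583
Σ(xᵢ − x̄)⁴ = 1717.1240 ⇒ m₄ = 286.18734
m₂² = 179.98458
g_2 = m₄/m₂² − 3 = 1.59007 − 3 ≈ -1.410

-1.410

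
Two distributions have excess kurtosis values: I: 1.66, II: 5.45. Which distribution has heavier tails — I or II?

Higher excess kurtosis ⇒ heavier tails relative to the normal distribution.
1.66 vs 5.45: the larger is 5.45, so II has heavier tails.

II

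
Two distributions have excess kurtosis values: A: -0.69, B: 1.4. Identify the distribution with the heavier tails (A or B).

B

Higher excess kurtosis ⇒ heavier tails relative to the normal distribution.
-0.69 vs 1.4: the larger is 1.4, so B has heavier tails. (B is leptokurtic — heavier-than-normal tails; the other is platykurtic.)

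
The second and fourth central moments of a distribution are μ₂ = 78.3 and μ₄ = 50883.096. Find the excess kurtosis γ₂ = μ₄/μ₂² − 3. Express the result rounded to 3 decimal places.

5.299

μ₂² = 78.3² = 6130.89000
μ₄/μ₂² = 50883.096 / 6130.89000 = 8.29946
γ₂ = 8.29946 − 3 ≈ 5.299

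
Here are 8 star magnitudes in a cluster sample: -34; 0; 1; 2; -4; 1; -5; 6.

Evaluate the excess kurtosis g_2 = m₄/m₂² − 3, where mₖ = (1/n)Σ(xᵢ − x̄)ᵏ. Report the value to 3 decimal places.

2.329

x̄ = -4.1250
Σ(xᵢ − x̄)² = 1102.8750 ⇒ m₂ = 137.85938
Σ(xᵢ − x̄)⁴ = 810170.9004 ⇒ m₄ = 101271.36255
m₂² = 19005.20728
g_2 = m₄/m₂² − 3 = 5.32861 − 3 ≈ 2.329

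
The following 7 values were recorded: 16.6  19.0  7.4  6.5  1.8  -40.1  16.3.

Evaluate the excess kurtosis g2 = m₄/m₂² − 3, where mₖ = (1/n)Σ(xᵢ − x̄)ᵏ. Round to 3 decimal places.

x̄ = 3.9286
Σ(xᵢ − x̄)² = 2502.4743 ⇒ m₂ = 357.49633
Σ(xᵢ − x̄)⁴ = 3858852.6101 ⇒ m₄ = 551264.65859
m₂² = 127803.62348
g2 = m₄/m₂² − 3 = 4.31337 − 3 ≈ 1.313

1.313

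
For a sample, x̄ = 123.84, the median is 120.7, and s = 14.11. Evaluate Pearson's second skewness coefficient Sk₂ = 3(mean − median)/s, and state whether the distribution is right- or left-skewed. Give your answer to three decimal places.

0.668, right-skewed

Sk₂ = 3(123.84 − 120.7) / 14.11 = 3 × 3.1400 / 14.11
    = 9.4200 / 14.11 ≈ 0.668
Sk₂ > 0 ⇒ mean > median ⇒ right-skewed (positive skew).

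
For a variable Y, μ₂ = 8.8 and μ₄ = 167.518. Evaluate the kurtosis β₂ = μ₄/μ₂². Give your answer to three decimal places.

μ₂² = 8.8² = 77.44000
μ₄/μ₂² = 167.518 / 77.44000 = 2.16320
β₂ ≈ 2.163

2.163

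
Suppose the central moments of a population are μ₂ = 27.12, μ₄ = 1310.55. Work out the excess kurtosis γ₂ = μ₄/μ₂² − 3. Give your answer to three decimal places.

μ₂² = 27.12² = 735.49440
μ₄/μ₂² = 1310.55 / 735.49440 = 1.78186
γ₂ = 1.78186 − 3 ≈ -1.218

-1.218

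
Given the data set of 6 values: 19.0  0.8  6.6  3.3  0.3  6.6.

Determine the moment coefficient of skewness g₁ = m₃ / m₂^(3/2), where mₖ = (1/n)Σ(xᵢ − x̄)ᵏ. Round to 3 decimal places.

x̄ = (19.0 + 0.8 + 6.6 + 3.3 + 0.3 + 6.6) / 6 = 6.1000
deviations (xᵢ − x̄): 12.9000, -5.3000, 0.5000, -2.8000, -5.8000, 0.5000
Σ(xᵢ − x̄)² = 236.4800 ⇒ m₂ = 236.4800/6 = 39.41333
Σ(xᵢ − x̄)³ = 1780.9980 ⇒ m₃ = 1780.9980/6 = 296.83300
m₂^(3/2) = 39.41333^(1.5) = 247.43706
g₁ = m₃ / m₂^(3/2) = 296.83300 / 247.43706 ≈ 1.200

1.200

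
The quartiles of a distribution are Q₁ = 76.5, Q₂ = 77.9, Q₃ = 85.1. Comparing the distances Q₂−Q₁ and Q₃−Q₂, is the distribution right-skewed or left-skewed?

Q₂ − Q₁ = 1.4;  Q₃ − Q₂ = 7.2
Q₃ − Q₂ > Q₂ − Q₁ ⇒ the upper half is more spread out ⇒ right-skewed.

right-skewed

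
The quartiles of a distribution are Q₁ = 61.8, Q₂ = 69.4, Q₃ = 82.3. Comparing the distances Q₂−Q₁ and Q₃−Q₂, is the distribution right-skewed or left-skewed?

right-skewed

Q₂ − Q₁ = 7.6;  Q₃ − Q₂ = 12.9
Q₃ − Q₂ > Q₂ − Q₁ ⇒ the upper half is more spread out ⇒ right-skewed.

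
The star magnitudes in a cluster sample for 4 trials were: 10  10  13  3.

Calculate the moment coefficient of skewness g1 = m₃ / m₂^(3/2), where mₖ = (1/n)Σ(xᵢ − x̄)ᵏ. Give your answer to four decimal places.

-0.7560

x̄ = (10 + 10 + 13 + 3) / 4 = 9.0000
deviations (xᵢ − x̄): 1.0000, 1.0000, 4.0000, -6.0000
Σ(xᵢ − x̄)² = 54.0000 ⇒ m₂ = 54.0000/4 = 13.50000
Σ(xᵢ − x̄)³ = -150.0000 ⇒ m₃ = -150.0000/4 = -37.50000
m₂^(3/2) = 13.50000^(1.5) = 49.60217
g1 = m₃ / m₂^(3/2) = -37.50000 / 49.60217 ≈ -0.7560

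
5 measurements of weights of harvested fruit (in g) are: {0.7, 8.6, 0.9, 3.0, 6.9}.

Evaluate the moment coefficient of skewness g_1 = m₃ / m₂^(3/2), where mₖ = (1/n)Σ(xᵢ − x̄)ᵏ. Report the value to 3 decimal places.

0.318

x̄ = (0.7 + 8.6 + 0.9 + 3.0 + 6.9) / 5 = 4.0200
deviations (xᵢ − x̄): -3.3200, 4.5800, -3.1200, -1.0200, 2.8800
Σ(xᵢ − x̄)² = 51.0680 ⇒ m₂ = 51.0680/5 = 10.21360
Σ(xᵢ − x̄)³ = 51.9329 ⇒ m₃ = 51.9329/5 = 10.38658
m₂^(3/2) = 10.21360^(1.5) = 32.64136
g_1 = m₃ / m₂^(3/2) = 10.38658 / 32.64136 ≈ 0.318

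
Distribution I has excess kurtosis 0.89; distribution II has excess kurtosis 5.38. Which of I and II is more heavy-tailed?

Higher excess kurtosis ⇒ heavier tails relative to the normal distribution.
0.89 vs 5.38: the larger is 5.38, so II has heavier tails.

II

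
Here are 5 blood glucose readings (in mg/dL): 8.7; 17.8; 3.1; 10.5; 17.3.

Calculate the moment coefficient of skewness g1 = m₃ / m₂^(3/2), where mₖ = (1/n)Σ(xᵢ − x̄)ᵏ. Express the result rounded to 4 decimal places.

x̄ = (8.7 + 17.8 + 3.1 + 10.5 + 17.3) / 5 = 11.4800
deviations (xᵢ − x̄): -2.7800, 6.3200, -8.3800, -0.9800, 5.8200
Σ(xᵢ − x̄)² = 152.7280 ⇒ m₂ = 152.7280/5 = 30.54560
Σ(xᵢ − x̄)³ = -161.3333 ⇒ m₃ = -161.3333/5 = -32.26666
m₂^(3/2) = 30.54560^(1.5) = 168.81965
g1 = m₃ / m₂^(3/2) = -32.26666 / 168.81965 ≈ -0.1911

-0.1911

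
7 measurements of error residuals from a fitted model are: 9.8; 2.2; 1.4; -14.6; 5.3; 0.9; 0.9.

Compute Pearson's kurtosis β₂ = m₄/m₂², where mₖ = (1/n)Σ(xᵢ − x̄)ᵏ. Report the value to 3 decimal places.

x̄ = 0.8429
Σ(xᵢ − x̄)² = 340.7371 ⇒ m₂ = 48.67673
Σ(xᵢ − x̄)⁴ = 63708.6564 ⇒ m₄ = 9101.23663
m₂² = 2369.42450
β₂ = m₄/m₂² = 9101.23663 / 2369.42450 ≈ 3.841

3.841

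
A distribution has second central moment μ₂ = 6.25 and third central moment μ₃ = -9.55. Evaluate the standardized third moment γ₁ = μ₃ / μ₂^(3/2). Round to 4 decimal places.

σ = √μ₂ = √6.25 = 2.50000
σ³ = μ₂^(3/2) = 15.62500
γ₁ = μ₃/σ³ = -9.55 / 15.62500 ≈ -0.6112

-0.6112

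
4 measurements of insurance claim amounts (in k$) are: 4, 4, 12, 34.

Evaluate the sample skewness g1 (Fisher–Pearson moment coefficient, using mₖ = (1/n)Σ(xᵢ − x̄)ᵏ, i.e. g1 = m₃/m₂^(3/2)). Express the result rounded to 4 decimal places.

x̄ = (4 + 4 + 12 + 34) / 4 = 13.5000
deviations (xᵢ − x̄): -9.5000, -9.5000, -1.5000, 20.5000
Σ(xᵢ − x̄)² = 603.0000 ⇒ m₂ = 603.0000/4 = 150.75000
Σ(xᵢ − x̄)³ = 6897.0000 ⇒ m₃ = 6897.0000/4 = 1724.25000
m₂^(3/2) = 150.75000^(1.5) = 1850.91290
g1 = m₃ / m₂^(3/2) = 1724.25000 / 1850.91290 ≈ 0.9316

0.9316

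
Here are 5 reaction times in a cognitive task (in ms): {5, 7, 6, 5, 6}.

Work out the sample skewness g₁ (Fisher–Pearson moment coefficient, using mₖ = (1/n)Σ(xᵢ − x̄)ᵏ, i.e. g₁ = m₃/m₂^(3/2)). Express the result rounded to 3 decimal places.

0.344

x̄ = (5 + 7 + 6 + 5 + 6) / 5 = 5.8000
deviations (xᵢ − x̄): -0.8000, 1.2000, 0.2000, -0.8000, 0.2000
Σ(xᵢ − x̄)² = 2.8000 ⇒ m₂ = 2.8000/5 = 0.56000
Σ(xᵢ − x̄)³ = 0.7200 ⇒ m₃ = 0.7200/5 = 0.14400
m₂^(3/2) = 0.56000^(1.5) = 0.41907
g₁ = m₃ / m₂^(3/2) = 0.14400 / 0.41907 ≈ 0.344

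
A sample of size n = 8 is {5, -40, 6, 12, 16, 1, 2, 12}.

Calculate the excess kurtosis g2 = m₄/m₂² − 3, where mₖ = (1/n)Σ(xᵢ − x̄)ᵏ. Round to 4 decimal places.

2.1956

x̄ = 1.7500
Σ(xᵢ − x̄)² = 2185.5000 ⇒ m₂ = 273.18750
Σ(xᵢ − x̄)⁴ = 3102015.6563 ⇒ m₄ = 387751.95703
m₂² = 74631.41016
g2 = m₄/m₂² − 3 = 5.19556 − 3 ≈ 2.1956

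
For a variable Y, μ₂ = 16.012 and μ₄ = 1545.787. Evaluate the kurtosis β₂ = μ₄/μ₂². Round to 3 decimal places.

6.029

μ₂² = 16.012² = 256.38414
μ₄/μ₂² = 1545.787 / 256.38414 = 6.02918
β₂ ≈ 6.029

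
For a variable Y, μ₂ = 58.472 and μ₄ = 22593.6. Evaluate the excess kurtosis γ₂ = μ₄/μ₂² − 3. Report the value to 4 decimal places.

3.6083

μ₂² = 58.472² = 3418.97478
μ₄/μ₂² = 22593.6 / 3418.97478 = 6.60830
γ₂ = 6.60830 − 3 ≈ 3.6083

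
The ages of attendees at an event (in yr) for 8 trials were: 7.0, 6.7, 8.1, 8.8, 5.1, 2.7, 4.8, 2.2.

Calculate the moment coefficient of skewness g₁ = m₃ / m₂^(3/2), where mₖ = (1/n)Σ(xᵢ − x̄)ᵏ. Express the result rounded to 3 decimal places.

x̄ = (7.0 + 6.7 + 8.1 + 8.8 + 5.1 + 2.7 + 4.8 + 2.2) / 8 = 5.6750
deviations (xᵢ − x̄): 1.3250, 1.0250, 2.4250, 3.1250, -0.5750, -2.9750, -0.8750, -3.4750
Σ(xᵢ − x̄)² = 40.4750 ⇒ m₂ = 40.4750/8 = 5.05938
Σ(xᵢ − x̄)³ = -20.9722 ⇒ m₃ = -20.9722/8 = -2.62153
m₂^(3/2) = 5.05938^(1.5) = 11.38008
g₁ = m₃ / m₂^(3/2) = -2.62153 / 11.38008 ≈ -0.230

-0.230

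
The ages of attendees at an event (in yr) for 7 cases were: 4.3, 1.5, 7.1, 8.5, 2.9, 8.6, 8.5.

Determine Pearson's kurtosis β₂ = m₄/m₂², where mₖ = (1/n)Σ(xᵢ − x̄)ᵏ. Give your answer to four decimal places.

x̄ = 5.9143
Σ(xᵢ − x̄)² = 53.1686 ⇒ m₂ = 7.59551
Σ(xᵢ − x̄)⁴ = 612.4536 ⇒ m₄ = 87.49337
m₂² = 57.69178
β₂ = m₄/m₂² = 87.49337 / 57.69178 ≈ 1.5166

1.5166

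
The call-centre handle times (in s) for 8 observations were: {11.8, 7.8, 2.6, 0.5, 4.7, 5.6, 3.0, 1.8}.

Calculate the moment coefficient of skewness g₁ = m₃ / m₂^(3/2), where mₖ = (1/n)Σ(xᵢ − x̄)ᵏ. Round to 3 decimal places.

0.832

x̄ = (11.8 + 7.8 + 2.6 + 0.5 + 4.7 + 5.6 + 3.0 + 1.8) / 8 = 4.7250
deviations (xᵢ − x̄): 7.0750, 3.0750, -2.1250, -4.2250, -0.0250, 0.8750, -1.7250, -2.9250
Σ(xᵢ − x̄)² = 94.1750 ⇒ m₂ = 94.1750/8 = 11.77188
Σ(xᵢ − x̄)³ = 268.7168 ⇒ m₃ = 268.7168/8 = 33.58959
m₂^(3/2) = 11.77188^(1.5) = 40.38950
g₁ = m₃ / m₂^(3/2) = 33.58959 / 40.38950 ≈ 0.832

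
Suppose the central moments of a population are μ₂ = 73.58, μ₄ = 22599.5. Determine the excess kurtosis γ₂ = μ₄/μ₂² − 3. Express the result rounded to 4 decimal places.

μ₂² = 73.58² = 5414.01640
μ₄/μ₂² = 22599.5 / 5414.01640 = 4.17426
γ₂ = 4.17426 − 3 ≈ 1.1743

1.1743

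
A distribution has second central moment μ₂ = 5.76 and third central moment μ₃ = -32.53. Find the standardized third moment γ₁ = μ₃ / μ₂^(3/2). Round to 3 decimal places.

-2.353

σ = √μ₂ = √5.76 = 2.40000
σ³ = μ₂^(3/2) = 13.82400
γ₁ = μ₃/σ³ = -32.53 / 13.82400 ≈ -2.353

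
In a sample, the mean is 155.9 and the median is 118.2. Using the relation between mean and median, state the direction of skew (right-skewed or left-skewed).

mean − median = 155.9 − 118.2 = 37.7
mean > median ⇒ the longer tail is on the right ⇒ right-skewed (positively skewed).

right-skewed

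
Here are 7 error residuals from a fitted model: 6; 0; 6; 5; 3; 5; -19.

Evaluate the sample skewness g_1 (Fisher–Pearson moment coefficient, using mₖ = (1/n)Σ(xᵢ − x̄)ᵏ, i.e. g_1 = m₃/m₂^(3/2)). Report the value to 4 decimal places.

x̄ = (6 + 0 + 6 + 5 + 3 + 5 - 19) / 7 = 0.8571
deviations (xᵢ − x̄): 5.1429, -0.8571, 5.1429, 4.1429, 2.1429, 4.1429, -19.8571
Σ(xᵢ − x̄)² = 486.8571 ⇒ m₂ = 486.8571/7 = 69.55102
Σ(xᵢ − x̄)³ = -7406.3265 ⇒ m₃ = -7406.3265/7 = -1058.04665
m₂^(3/2) = 69.55102^(1.5) = 580.03641
g_1 = m₃ / m₂^(3/2) = -1058.04665 / 580.03641 ≈ -1.8241

-1.8241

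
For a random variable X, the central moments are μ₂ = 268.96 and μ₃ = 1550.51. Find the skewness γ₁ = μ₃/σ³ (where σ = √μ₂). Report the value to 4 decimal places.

σ = √μ₂ = √268.96 = 16.40000
σ³ = μ₂^(3/2) = 4410.94400
γ₁ = μ₃/σ³ = 1550.51 / 4410.94400 ≈ 0.3515

0.3515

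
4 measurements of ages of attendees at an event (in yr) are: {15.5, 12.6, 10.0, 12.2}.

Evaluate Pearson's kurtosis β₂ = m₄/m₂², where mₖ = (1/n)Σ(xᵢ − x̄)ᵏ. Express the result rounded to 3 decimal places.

x̄ = 12.5750
Σ(xᵢ − x̄)² = 15.3275 ⇒ m₂ = 3.83188
Σ(xᵢ − x̄)⁴ = 117.1837 ⇒ m₄ = 29.29592
m₂² = 14.68327
β₂ = m₄/m₂² = 29.29592 / 14.68327 ≈ 1.995

1.995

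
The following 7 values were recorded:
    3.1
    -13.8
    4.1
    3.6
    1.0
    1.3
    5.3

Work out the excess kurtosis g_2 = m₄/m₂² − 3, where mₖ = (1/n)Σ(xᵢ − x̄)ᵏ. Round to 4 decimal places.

1.6846

x̄ = 0.6571
Σ(xᵢ − x̄)² = 257.5771 ⇒ m₂ = 36.79673
Σ(xᵢ − x̄)⁴ = 44400.7188 ⇒ m₄ = 6342.95983
m₂² = 1353.99968
g_2 = m₄/m₂² − 3 = 4.68461 − 3 ≈ 1.6846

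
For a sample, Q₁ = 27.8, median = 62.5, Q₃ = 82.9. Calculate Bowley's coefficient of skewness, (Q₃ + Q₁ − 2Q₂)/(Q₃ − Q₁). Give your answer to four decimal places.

numerator: Q₃ + Q₁ − 2Q₂ = 82.9 + 27.8 − 2×62.5 = -14.3000
denominator: Q₃ − Q₁ = 82.9 − 27.8 = 55.1000
Bowley skewness = -14.3000 / 55.1000 ≈ -0.2595

-0.2595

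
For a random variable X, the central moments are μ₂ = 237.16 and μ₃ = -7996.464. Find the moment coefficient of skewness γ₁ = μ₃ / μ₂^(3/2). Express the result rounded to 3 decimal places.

-2.189

σ = √μ₂ = √237.16 = 15.40000
σ³ = μ₂^(3/2) = 3652.26400
γ₁ = μ₃/σ³ = -7996.464 / 3652.26400 ≈ -2.189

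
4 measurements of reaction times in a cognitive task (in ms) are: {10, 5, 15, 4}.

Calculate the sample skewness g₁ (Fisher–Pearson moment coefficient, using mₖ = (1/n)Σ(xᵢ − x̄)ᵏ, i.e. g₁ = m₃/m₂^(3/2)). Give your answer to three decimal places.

0.426

x̄ = (10 + 5 + 15 + 4) / 4 = 8.5000
deviations (xᵢ − x̄): 1.5000, -3.5000, 6.5000, -4.5000
Σ(xᵢ − x̄)² = 77.0000 ⇒ m₂ = 77.0000/4 = 19.25000
Σ(xᵢ − x̄)³ = 144.0000 ⇒ m₃ = 144.0000/4 = 36.00000
m₂^(3/2) = 19.25000^(1.5) = 84.45903
g₁ = m₃ / m₂^(3/2) = 36.00000 / 84.45903 ≈ 0.426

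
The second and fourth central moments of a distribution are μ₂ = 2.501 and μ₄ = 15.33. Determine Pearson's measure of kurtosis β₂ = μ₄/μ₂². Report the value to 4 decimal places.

μ₂² = 2.501² = 6.25500
μ₄/μ₂² = 15.33 / 6.25500 = 2.45084
β₂ ≈ 2.4508

2.4508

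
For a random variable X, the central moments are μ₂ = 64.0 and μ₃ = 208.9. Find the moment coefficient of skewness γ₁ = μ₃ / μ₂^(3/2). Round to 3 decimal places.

σ = √μ₂ = √64.0 = 8.00000
σ³ = μ₂^(3/2) = 512.00000
γ₁ = μ₃/σ³ = 208.9 / 512.00000 ≈ 0.408

0.408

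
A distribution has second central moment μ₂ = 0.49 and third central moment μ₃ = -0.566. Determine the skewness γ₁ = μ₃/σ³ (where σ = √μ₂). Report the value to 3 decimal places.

-1.650

σ = √μ₂ = √0.49 = 0.70000
σ³ = μ₂^(3/2) = 0.34300
γ₁ = μ₃/σ³ = -0.566 / 0.34300 ≈ -1.650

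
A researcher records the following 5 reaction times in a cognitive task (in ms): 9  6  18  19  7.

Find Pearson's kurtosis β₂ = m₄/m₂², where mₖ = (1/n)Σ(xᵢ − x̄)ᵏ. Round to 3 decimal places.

x̄ = 11.8000
Σ(xᵢ − x̄)² = 154.8000 ⇒ m₂ = 30.96000
Σ(xᵢ − x̄)⁴ = 5888.9760 ⇒ m₄ = 1177.79520
m₂² = 958.52160
β₂ = m₄/m₂² = 1177.79520 / 958.52160 ≈ 1.229

1.229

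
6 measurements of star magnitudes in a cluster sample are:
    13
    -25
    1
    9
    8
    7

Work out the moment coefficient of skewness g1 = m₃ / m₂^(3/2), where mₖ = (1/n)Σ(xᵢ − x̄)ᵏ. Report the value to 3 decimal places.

x̄ = (13 - 25 + 1 + 9 + 8 + 7) / 6 = 2.1667
deviations (xᵢ − x̄): 10.8333, -27.1667, -1.1667, 6.8333, 5.8333, 4.8333
Σ(xᵢ − x̄)² = 960.8333 ⇒ m₂ = 960.8333/6 = 160.13889
Σ(xᵢ − x̄)³ = -18149.4444 ⇒ m₃ = -18149.4444/6 = -3024.90741
m₂^(3/2) = 160.13889^(1.5) = 2026.49351
g1 = m₃ / m₂^(3/2) = -3024.90741 / 2026.49351 ≈ -1.493

-1.493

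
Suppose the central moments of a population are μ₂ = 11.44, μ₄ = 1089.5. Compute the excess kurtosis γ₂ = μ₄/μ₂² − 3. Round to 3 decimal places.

μ₂² = 11.44² = 130.87360
μ₄/μ₂² = 1089.5 / 130.87360 = 8.32483
γ₂ = 8.32483 − 3 ≈ 5.325

5.325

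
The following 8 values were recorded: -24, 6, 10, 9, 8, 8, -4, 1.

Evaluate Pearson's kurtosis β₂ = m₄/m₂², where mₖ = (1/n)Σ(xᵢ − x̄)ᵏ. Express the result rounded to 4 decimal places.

4.3286

x̄ = 1.7500
Σ(xᵢ − x̄)² = 913.5000 ⇒ m₂ = 114.18750
Σ(xᵢ − x̄)⁴ = 451518.6563 ⇒ m₄ = 56439.83203
m₂² = 13038.78516
β₂ = m₄/m₂² = 56439.83203 / 13038.78516 ≈ 4.3286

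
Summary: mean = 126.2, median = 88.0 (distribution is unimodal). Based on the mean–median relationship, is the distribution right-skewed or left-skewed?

mean − median = 126.2 − 88.0 = 38.2
mean > median ⇒ the longer tail is on the right ⇒ right-skewed (positively skewed).

right-skewed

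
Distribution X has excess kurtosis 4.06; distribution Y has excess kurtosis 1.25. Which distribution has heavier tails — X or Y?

X

Higher excess kurtosis ⇒ heavier tails relative to the normal distribution.
4.06 vs 1.25: the larger is 4.06, so X has heavier tails.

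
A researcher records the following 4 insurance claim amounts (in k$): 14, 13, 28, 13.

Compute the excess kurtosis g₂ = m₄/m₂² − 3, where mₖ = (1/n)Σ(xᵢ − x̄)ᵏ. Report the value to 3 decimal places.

-0.678

x̄ = 17.0000
Σ(xᵢ − x̄)² = 162.0000 ⇒ m₂ = 40.50000
Σ(xᵢ − x̄)⁴ = 15234.0000 ⇒ m₄ = 3808.50000
m₂² = 1640.25000
g₂ = m₄/m₂² − 3 = 2.32190 − 3 ≈ -0.678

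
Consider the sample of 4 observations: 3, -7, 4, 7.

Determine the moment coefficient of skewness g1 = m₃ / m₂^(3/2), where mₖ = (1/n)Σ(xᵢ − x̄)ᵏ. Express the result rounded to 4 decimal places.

-0.8784

x̄ = (3 - 7 + 4 + 7) / 4 = 1.7500
deviations (xᵢ − x̄): 1.2500, -8.7500, 2.2500, 5.2500
Σ(xᵢ − x̄)² = 110.7500 ⇒ m₂ = 110.7500/4 = 27.68750
Σ(xᵢ − x̄)³ = -511.8750 ⇒ m₃ = -511.8750/4 = -127.96875
m₂^(3/2) = 27.68750^(1.5) = 145.68862
g1 = m₃ / m₂^(3/2) = -127.96875 / 145.68862 ≈ -0.8784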